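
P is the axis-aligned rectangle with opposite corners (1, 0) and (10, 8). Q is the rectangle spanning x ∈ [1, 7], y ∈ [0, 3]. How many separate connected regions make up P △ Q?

1

P △ Q is a single connected region.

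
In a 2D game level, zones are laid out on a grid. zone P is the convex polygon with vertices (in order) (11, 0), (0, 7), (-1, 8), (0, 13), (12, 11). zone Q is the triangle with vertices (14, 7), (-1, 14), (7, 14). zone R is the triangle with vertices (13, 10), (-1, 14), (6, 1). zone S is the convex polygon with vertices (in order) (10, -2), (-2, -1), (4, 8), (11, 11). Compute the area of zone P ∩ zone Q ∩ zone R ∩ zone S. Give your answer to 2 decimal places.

3.21

The intersection is the polygon with vertices (8.096,9.755), (10.3,10.7), (10.929,10.071), (10.807,8.49).
By the shoelace formula its area is 3.21.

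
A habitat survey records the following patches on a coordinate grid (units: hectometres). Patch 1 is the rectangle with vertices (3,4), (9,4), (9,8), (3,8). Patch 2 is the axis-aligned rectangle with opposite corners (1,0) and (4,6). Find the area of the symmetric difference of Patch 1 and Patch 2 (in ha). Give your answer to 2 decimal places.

|Patch 1∩Patch 2|: x∈[3,4], y∈[4,6] → 1·2 = 2.
|Patch 1 △ Patch 2| = |Patch 1| + |Patch 2| − 2·|Patch 1∩Patch 2| = 24 + 18 − 4 = 38.00.

38.00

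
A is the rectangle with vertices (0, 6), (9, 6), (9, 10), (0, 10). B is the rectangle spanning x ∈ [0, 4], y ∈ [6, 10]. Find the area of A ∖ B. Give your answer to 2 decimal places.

|A∩B|: x∈[0,4], y∈[6,10] → 4·4 = 16.
|A| = 36.
|A ∖ B| = |A| − |A∩B| = 36 − 16 = 20.00.

20.00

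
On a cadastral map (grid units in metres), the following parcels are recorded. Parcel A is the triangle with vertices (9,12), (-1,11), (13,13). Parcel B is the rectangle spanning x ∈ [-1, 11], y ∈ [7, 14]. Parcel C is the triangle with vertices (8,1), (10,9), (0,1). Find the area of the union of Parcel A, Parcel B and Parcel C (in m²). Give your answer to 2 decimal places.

By inclusion–exclusion:
Individual areas: |Parcel A| = 3, |Parcel B| = 84, |Parcel C| = 32.
|Parcel A∩Parcel B| = 2.7857.
|Parcel A∩Parcel C| = 0.
|Parcel B∩Parcel C| = 2.
|Parcel A∩Parcel B∩Parcel C| = 0.
|Parcel A ∪ Parcel B ∪ Parcel C| = 119 − 4.7857 + 0 = 114.21.

114.21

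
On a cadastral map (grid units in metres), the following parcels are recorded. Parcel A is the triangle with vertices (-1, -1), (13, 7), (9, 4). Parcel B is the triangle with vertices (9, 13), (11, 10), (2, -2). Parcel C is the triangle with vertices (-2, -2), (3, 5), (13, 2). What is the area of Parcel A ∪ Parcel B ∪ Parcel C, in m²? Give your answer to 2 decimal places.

By inclusion–exclusion:
Individual areas: |Parcel A| = 5, |Parcel B| = 25.5, |Parcel C| = 42.5.
|Parcel A∩Parcel B| = 0.6428.
|Parcel A∩Parcel C| = 2.6557.
|Parcel B∩Parcel C| = 5.1758.
|Parcel A∩Parcel B∩Parcel C| = 0.6428.
|Parcel A ∪ Parcel B ∪ Parcel C| = 73 − 8.4744 + 0.6428 = 65.17.

65.17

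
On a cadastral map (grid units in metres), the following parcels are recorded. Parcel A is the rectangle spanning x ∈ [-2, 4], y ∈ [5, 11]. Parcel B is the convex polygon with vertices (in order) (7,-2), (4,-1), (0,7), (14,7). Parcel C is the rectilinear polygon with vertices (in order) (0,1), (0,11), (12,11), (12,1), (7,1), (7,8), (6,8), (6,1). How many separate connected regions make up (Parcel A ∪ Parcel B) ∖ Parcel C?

3

(Parcel A ∪ Parcel B) ∖ Parcel C splits into 3 disjoint pieces (area 12, area 18, area 2.5714).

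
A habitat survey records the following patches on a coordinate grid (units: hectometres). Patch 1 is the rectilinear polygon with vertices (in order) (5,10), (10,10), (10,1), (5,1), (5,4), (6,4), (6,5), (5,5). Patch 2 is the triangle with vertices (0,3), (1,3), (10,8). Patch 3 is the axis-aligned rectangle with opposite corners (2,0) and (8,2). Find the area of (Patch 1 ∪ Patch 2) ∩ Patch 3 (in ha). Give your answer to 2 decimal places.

The region (Patch 1 ∪ Patch 2) ∩ Patch 3 is the polygon with vertices (5,1), (5,2), (8,2), (8,1).
By the shoelace formula its area is 3.00.

3.00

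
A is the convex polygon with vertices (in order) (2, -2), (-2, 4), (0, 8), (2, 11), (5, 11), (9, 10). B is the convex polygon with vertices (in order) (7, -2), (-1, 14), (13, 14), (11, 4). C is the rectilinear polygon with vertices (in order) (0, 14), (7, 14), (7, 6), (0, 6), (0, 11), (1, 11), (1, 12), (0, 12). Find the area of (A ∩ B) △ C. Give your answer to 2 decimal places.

40.44

|A ∩ B| = 34.8242.
|(A ∩ B) ∩ C| = 24.6905.
|(A ∩ B) △ C| = 34.8242 + 55 − 49.381 = 40.44.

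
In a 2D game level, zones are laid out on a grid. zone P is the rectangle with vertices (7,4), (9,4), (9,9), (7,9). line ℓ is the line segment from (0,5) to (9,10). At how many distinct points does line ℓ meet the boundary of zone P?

The segment meets the boundary at (7.2,9), (7,8.889).

2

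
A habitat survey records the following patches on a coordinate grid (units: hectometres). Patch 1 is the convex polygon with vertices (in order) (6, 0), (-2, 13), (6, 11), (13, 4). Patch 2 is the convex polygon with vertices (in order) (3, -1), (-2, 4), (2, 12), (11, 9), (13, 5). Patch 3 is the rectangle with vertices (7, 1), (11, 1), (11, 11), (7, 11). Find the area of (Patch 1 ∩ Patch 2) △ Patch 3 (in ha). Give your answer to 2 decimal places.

65.59

|Patch 1 ∩ Patch 2| = 68.7911.
|(Patch 1 ∩ Patch 2) ∩ Patch 3| = 21.6.
|(Patch 1 ∩ Patch 2) △ Patch 3| = 68.7911 + 40 − 43.2 = 65.59.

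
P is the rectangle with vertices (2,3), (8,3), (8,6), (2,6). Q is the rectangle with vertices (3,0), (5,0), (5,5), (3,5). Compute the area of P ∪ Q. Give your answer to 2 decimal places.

By inclusion–exclusion:
Individual areas: |P| = 18, |Q| = 10.
|P∩Q|: x∈[3,5], y∈[3,5] → 2·2 = 4.
|P ∪ Q| = 28 − 4 = 24.00.

24.00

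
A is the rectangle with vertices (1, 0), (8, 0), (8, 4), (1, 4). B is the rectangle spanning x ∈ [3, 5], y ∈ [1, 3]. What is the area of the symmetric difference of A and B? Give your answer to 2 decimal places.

|A∩B|: x∈[3,5], y∈[1,3] → 2·2 = 4.
|A △ B| = |A| + |B| − 2·|A∩B| = 28 + 4 − 8 = 24.00.

24.00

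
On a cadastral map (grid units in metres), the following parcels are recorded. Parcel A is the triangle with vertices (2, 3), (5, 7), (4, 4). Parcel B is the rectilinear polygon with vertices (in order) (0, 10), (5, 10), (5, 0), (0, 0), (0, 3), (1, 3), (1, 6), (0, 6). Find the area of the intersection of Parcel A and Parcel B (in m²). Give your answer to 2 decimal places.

2.50

The intersection is the polygon with vertices (5,7), (4,4), (2,3).
By the shoelace formula its area is 2.50.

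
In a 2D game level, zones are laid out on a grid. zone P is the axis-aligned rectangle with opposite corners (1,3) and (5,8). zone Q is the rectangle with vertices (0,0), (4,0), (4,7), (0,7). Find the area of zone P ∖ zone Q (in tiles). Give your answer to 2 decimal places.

|zone P∩zone Q|: x∈[1,4], y∈[3,7] → 3·4 = 12.
|zone P| = 20.
|zone P ∖ zone Q| = |zone P| − |zone P∩zone Q| = 20 − 12 = 8.00.

8.00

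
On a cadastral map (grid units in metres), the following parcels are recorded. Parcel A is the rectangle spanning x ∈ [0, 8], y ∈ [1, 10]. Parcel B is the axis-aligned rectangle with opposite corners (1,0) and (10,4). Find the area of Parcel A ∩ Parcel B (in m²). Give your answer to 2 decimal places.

21.00

|Parcel A∩Parcel B|: x∈[1,8], y∈[1,4] → 7·3 = 21.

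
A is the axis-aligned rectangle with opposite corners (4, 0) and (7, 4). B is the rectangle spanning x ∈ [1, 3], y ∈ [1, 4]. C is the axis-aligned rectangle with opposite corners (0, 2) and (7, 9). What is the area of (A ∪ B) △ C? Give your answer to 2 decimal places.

47.00

|A ∪ B| = 18.
|(A ∪ B) ∩ C| = 10.
|(A ∪ B) △ C| = 18 + 49 − 20 = 47.00.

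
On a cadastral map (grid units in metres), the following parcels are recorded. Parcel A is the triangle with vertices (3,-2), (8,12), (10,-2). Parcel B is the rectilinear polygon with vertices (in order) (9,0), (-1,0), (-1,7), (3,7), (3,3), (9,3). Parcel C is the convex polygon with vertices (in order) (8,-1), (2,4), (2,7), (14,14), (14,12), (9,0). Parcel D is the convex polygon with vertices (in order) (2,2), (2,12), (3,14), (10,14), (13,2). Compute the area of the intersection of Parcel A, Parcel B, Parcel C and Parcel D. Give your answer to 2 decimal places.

The intersection is the polygon with vertices (9,2), (4.429,2), (4.786,3), (9,3).
By the shoelace formula its area is 4.39.

4.39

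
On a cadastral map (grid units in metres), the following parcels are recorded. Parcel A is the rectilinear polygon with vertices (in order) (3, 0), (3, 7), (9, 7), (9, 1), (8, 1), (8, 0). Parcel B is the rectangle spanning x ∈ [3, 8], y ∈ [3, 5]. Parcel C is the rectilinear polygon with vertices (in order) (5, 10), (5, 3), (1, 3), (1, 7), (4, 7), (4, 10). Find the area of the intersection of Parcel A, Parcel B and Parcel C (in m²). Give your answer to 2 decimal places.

The intersection is the polygon with vertices (5,5), (5,3), (3,3), (3,5).
By the shoelace formula its area is 4.00.

4.00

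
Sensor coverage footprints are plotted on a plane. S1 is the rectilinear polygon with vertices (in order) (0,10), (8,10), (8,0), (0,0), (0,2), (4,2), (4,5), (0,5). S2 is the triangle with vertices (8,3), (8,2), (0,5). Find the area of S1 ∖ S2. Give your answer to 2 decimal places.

65.00

|S1| = 68, |S1∩S2| = 3.
|S1 ∖ S2| = |S1| − |S1∩S2| = 68 − 3 = 65.00.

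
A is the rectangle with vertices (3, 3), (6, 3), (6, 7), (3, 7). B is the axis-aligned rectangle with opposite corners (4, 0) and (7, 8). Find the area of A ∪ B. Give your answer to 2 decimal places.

28.00

By inclusion–exclusion:
Individual areas: |A| = 12, |B| = 24.
|A∩B|: x∈[4,6], y∈[3,7] → 2·4 = 8.
|A ∪ B| = 36 − 8 = 28.00.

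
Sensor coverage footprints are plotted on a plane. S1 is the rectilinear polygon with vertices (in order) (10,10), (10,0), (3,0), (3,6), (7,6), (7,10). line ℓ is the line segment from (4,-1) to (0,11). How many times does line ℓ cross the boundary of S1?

The segment meets the boundary at (3,2), (3.667,0).

2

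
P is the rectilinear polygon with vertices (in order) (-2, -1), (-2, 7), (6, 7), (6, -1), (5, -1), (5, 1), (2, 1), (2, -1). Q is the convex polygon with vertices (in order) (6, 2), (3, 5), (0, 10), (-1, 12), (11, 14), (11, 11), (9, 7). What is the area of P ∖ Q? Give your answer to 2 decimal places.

|P| = 58, |P∩Q| = 11.7.
|P ∖ Q| = |P| − |P∩Q| = 58 − 11.7 = 46.30.

46.30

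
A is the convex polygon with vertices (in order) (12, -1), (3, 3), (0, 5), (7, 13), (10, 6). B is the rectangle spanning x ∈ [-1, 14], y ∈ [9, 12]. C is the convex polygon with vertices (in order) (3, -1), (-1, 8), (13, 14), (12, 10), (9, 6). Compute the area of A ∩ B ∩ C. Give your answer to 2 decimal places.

8.25

The intersection is the polygon with vertices (8.714,9), (3.5,9), (4.8,10.486), (7.569,11.672).
By the shoelace formula its area is 8.25.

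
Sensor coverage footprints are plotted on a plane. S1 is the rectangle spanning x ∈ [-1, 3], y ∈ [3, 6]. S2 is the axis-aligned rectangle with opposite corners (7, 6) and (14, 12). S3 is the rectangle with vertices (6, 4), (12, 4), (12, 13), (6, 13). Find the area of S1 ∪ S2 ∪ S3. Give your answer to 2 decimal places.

78.00

By inclusion–exclusion:
Individual areas: |S1| = 12, |S2| = 42, |S3| = 54.
|S1∩S2| = 0 (no overlap).
|S1∩S3| = 0 (no overlap).
|S2∩S3|: x∈[7,12], y∈[6,12] → 5·6 = 30.
|S1∩S2∩S3| = 0.
|S1 ∪ S2 ∪ S3| = 108 − 30 + 0 = 78.00.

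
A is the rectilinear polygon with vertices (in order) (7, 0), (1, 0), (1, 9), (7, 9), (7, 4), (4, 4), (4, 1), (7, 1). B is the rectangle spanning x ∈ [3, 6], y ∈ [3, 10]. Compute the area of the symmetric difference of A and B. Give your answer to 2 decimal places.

|A| = 45, |B| = 21, |A∩B| = 16.
|A △ B| = |A| + |B| − 2·|A∩B| = 45 + 21 − 32 = 34.00.

34.00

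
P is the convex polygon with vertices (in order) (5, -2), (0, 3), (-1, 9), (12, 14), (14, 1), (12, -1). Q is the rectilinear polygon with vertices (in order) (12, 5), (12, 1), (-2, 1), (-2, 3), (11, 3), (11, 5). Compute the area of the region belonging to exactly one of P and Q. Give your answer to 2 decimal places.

|P| = 166.5, |Q| = 30, |P∩Q| = 24.
|P △ Q| = |P| + |Q| − 2·|P∩Q| = 166.5 + 30 − 48 = 148.50.

148.50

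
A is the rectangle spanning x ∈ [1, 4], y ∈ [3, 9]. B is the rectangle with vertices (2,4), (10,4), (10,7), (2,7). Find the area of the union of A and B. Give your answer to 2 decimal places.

By inclusion–exclusion:
Individual areas: |A| = 18, |B| = 24.
|A∩B|: x∈[2,4], y∈[4,7] → 2·3 = 6.
|A ∪ B| = 42 − 6 = 36.00.

36.00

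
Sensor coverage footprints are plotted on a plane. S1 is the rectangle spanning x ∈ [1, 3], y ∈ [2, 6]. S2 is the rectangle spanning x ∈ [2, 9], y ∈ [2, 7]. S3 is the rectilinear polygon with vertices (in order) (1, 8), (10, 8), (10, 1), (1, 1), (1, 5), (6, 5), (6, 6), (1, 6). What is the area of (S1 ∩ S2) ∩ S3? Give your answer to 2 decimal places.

3.00

|S1 ∩ S2| = 4.
|(S1 ∩ S2) ∩ S3| = 3.00.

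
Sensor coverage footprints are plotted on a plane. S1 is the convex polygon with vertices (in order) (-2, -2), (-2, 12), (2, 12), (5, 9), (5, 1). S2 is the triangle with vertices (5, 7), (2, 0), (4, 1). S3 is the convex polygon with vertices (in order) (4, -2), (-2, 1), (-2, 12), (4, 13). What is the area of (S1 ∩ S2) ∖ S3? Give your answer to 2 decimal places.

|S1 ∩ S2| = 5.5.
|(S1 ∩ S2) ∩ S3| = 3.6667.
|(S1 ∩ S2) ∖ S3| = 5.5 − 3.6667 = 1.83.

1.83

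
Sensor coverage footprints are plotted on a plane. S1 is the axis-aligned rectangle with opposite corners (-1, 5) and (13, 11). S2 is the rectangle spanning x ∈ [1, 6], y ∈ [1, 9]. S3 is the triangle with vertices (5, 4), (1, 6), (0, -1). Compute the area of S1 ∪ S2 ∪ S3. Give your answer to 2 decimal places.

By inclusion–exclusion:
Individual areas: |S1| = 84, |S2| = 40, |S3| = 15.
|S1∩S2|: x∈[1,6], y∈[5,9] → 5·4 = 20.
|S1∩S3| = 1.0714.
|S2∩S3| = 11.5.
|S1∩S2∩S3| = 1.
|S1 ∪ S2 ∪ S3| = 139 − 32.5714 + 1 = 107.43.

107.43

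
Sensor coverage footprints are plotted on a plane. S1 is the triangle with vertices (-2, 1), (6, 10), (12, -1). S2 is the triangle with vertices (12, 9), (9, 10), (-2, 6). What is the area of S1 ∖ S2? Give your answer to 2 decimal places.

67.91

|S1| = 71, |S1∩S2| = 3.0917.
|S1 ∖ S2| = |S1| − |S1∩S2| = 71 − 3.0917 = 67.91.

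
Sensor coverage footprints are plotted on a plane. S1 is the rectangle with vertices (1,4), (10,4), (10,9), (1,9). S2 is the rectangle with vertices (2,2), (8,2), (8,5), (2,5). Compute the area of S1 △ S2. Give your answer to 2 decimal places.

|S1∩S2|: x∈[2,8], y∈[4,5] → 6·1 = 6.
|S1 △ S2| = |S1| + |S2| − 2·|S1∩S2| = 45 + 18 − 12 = 51.00.

51.00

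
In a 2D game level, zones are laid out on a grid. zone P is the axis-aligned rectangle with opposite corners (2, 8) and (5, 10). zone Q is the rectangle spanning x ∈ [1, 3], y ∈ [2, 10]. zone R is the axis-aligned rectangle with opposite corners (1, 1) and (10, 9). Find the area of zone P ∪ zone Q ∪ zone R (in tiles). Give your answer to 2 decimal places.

By inclusion–exclusion:
Individual areas: |zone P| = 6, |zone Q| = 16, |zone R| = 72.
|zone P∩zone Q|: x∈[2,3], y∈[8,10] → 1·2 = 2.
|zone P∩zone R|: x∈[2,5], y∈[8,9] → 3·1 = 3.
|zone Q∩zone R|: x∈[1,3], y∈[2,9] → 2·7 = 14.
|zone P∩zone Q∩zone R| = 1.
|zone P ∪ zone Q ∪ zone R| = 94 − 19 + 1 = 76.00.

76.00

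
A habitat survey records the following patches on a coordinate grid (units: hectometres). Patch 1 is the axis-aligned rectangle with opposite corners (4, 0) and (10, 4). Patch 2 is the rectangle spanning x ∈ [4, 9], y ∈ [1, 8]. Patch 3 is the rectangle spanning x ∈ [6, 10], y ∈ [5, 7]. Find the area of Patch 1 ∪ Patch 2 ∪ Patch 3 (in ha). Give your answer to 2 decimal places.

46.00

By inclusion–exclusion:
Individual areas: |Patch 1| = 24, |Patch 2| = 35, |Patch 3| = 8.
|Patch 1∩Patch 2|: x∈[4,9], y∈[1,4] → 5·3 = 15.
|Patch 1∩Patch 3| = 0 (no overlap).
|Patch 2∩Patch 3|: x∈[6,9], y∈[5,7] → 3·2 = 6.
|Patch 1∩Patch 2∩Patch 3| = 0.
|Patch 1 ∪ Patch 2 ∪ Patch 3| = 67 − 21 + 0 = 46.00.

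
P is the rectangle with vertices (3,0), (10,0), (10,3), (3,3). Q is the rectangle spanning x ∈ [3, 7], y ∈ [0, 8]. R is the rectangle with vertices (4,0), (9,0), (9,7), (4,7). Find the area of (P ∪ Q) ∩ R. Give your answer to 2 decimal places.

27.00

The region (P ∪ Q) ∩ R is the polygon with vertices (7,0), (4,0), (4,7), (7,7), (7,3), (9,3), (9,0).
By the shoelace formula its area is 27.00.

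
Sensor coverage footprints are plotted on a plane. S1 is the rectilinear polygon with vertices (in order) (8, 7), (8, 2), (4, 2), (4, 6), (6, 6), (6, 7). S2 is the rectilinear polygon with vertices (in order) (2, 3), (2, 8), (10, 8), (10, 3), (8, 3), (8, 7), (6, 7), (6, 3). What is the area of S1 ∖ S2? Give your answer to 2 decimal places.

12.00

|S1| = 18, |S1∩S2| = 6.
|S1 ∖ S2| = |S1| − |S1∩S2| = 18 − 6 = 12.00.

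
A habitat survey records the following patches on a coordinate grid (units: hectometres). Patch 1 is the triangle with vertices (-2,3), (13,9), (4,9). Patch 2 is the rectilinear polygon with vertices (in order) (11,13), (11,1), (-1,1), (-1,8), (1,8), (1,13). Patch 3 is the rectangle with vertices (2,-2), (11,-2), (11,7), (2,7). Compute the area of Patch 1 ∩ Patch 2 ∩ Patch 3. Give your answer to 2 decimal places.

7.20

The intersection is the polygon with vertices (2,4.6), (2,7), (8,7).
By the shoelace formula its area is 7.20.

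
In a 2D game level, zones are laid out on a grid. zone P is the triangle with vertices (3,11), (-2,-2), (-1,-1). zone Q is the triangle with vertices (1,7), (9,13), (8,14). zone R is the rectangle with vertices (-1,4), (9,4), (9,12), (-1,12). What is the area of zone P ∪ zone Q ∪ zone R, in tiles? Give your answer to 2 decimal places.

85.58

By inclusion–exclusion:
Individual areas: |zone P| = 4, |zone Q| = 7, |zone R| = 80.
|zone P∩zone Q| = 0.0503.
|zone P∩zone R| = 1.2564.
|zone Q∩zone R| = 4.1667.
|zone P∩zone Q∩zone R| = 0.0503.
|zone P ∪ zone Q ∪ zone R| = 91 − 5.4734 + 0.0503 = 85.58.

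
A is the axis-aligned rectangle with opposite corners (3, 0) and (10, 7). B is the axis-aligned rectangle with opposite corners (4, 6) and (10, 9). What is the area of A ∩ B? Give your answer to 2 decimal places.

|A∩B|: x∈[4,10], y∈[6,7] → 6·1 = 6.

6.00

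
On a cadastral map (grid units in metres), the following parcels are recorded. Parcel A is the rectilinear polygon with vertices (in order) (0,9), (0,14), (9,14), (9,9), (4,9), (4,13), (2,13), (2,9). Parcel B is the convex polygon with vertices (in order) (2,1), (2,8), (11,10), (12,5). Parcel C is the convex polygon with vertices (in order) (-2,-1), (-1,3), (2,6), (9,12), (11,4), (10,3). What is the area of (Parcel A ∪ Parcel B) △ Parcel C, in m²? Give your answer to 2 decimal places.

66.84

|Parcel A ∪ Parcel B| = 94.8056.
|(Parcel A ∪ Parcel B) ∩ Parcel C| = 52.9833.
|(Parcel A ∪ Parcel B) △ Parcel C| = 94.8056 + 78 − 105.9666 = 66.84.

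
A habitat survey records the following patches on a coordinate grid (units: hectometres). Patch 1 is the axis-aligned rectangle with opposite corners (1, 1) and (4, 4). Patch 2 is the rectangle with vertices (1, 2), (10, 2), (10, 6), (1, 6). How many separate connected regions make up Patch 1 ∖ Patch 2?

1

Patch 1 ∖ Patch 2 is a single connected region.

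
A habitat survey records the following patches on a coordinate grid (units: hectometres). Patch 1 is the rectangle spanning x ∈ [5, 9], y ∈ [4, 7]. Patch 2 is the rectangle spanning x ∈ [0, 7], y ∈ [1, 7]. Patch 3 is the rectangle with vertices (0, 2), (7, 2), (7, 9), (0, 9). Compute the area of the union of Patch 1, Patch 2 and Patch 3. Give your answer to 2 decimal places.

By inclusion–exclusion:
Individual areas: |Patch 1| = 12, |Patch 2| = 42, |Patch 3| = 49.
|Patch 1∩Patch 2|: x∈[5,7], y∈[4,7] → 2·3 = 6.
|Patch 1∩Patch 3|: x∈[5,7], y∈[4,7] → 2·3 = 6.
|Patch 2∩Patch 3|: x∈[0,7], y∈[2,7] → 7·5 = 35.
|Patch 1∩Patch 2∩Patch 3| = 6.
|Patch 1 ∪ Patch 2 ∪ Patch 3| = 103 − 47 + 6 = 62.00.

62.00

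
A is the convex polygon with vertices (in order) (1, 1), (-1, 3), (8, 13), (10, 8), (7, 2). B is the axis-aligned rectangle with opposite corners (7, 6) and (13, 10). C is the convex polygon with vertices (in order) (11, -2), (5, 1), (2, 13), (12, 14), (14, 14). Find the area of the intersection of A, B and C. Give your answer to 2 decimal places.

10.20

The intersection is the polygon with vertices (9,6), (7,6), (7,10), (9.2,10), (10,8).
By the shoelace formula its area is 10.20.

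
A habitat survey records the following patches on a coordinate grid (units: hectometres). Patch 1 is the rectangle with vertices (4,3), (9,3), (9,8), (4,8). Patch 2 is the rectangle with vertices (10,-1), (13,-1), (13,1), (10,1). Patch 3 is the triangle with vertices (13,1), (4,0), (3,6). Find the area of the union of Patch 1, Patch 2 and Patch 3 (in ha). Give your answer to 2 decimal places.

By inclusion–exclusion:
Individual areas: |Patch 1| = 25, |Patch 2| = 6, |Patch 3| = 27.5.
|Patch 1∩Patch 2| = 0 (no overlap).
|Patch 1∩Patch 3| = 6.25.
|Patch 2∩Patch 3| = 0.5.
|Patch 1∩Patch 2∩Patch 3| = 0.
|Patch 1 ∪ Patch 2 ∪ Patch 3| = 58.5 − 6.75 + 0 = 51.75.

51.75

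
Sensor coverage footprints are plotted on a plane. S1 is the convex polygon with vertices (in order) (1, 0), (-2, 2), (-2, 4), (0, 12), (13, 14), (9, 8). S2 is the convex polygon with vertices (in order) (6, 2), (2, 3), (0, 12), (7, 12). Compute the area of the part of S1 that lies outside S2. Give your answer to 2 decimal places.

|S1| = 106, |S1∩S2| = 47.9.
|S1 ∖ S2| = |S1| − |S1∩S2| = 106 − 47.9 = 58.10.

58.10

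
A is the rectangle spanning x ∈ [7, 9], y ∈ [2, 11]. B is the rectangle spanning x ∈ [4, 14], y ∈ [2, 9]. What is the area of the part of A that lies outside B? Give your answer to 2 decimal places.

4.00

|A∩B|: x∈[7,9], y∈[2,9] → 2·7 = 14.
|A| = 18.
|A ∖ B| = |A| − |A∩B| = 18 − 14 = 4.00.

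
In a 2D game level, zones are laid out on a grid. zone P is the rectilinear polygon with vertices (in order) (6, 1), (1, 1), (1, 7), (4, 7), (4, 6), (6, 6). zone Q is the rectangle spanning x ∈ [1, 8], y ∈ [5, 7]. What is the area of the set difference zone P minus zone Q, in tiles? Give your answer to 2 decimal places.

20.00

|zone P| = 28, |zone P∩zone Q| = 8.
|zone P ∖ zone Q| = |zone P| − |zone P∩zone Q| = 28 − 8 = 20.00.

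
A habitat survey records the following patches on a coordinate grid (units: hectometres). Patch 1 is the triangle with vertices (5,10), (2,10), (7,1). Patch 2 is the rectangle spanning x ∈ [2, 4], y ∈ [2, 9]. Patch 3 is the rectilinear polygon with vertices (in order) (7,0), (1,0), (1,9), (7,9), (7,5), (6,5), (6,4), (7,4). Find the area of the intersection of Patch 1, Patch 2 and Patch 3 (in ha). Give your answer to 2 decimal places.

The intersection is the polygon with vertices (4,9), (4,6.4), (2.556,9).
By the shoelace formula its area is 1.88.

1.88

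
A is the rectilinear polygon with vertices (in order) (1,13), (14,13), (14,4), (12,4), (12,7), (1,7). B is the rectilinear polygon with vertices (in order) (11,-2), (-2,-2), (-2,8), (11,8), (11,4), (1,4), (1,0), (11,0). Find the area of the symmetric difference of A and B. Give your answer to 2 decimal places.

154.00

|A| = 84, |B| = 90, |A∩B| = 10.
|A △ B| = |A| + |B| − 2·|A∩B| = 84 + 90 − 20 = 154.00.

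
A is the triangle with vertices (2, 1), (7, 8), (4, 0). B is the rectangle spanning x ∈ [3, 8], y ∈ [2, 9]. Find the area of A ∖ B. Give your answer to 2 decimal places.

|A| = 9.5, |A∩B| = 6.05.
|A ∖ B| = |A| − |A∩B| = 9.5 − 6.05 = 3.45.

3.45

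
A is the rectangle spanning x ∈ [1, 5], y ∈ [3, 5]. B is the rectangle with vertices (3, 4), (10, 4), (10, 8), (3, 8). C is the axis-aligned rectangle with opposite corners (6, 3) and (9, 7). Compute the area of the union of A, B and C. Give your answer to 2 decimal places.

By inclusion–exclusion:
Individual areas: |A| = 8, |B| = 28, |C| = 12.
|A∩B|: x∈[3,5], y∈[4,5] → 2·1 = 2.
|A∩C| = 0 (no overlap).
|B∩C|: x∈[6,9], y∈[4,7] → 3·3 = 9.
|A∩B∩C| = 0.
|A ∪ B ∪ C| = 48 − 11 + 0 = 37.00.

37.00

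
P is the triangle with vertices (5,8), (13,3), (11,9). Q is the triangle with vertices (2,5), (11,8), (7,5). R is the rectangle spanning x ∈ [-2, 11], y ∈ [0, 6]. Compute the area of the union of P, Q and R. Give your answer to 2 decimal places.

95.66

By inclusion–exclusion:
Individual areas: |P| = 19, |Q| = 7.5, |R| = 78.
|P∩Q| = 2.2233.
|P∩R| = 2.45.
|Q∩R| = 4.1667.
|P∩Q∩R| = 0.003.
|P ∪ Q ∪ R| = 104.5 − 8.84 + 0.003 = 95.66.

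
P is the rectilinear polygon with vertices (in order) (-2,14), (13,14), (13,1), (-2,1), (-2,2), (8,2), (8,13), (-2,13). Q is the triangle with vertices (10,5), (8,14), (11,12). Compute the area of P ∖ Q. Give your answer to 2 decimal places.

|P| = 85, |P∩Q| = 11.5.
|P ∖ Q| = |P| − |P∩Q| = 85 − 11.5 = 73.50.

73.50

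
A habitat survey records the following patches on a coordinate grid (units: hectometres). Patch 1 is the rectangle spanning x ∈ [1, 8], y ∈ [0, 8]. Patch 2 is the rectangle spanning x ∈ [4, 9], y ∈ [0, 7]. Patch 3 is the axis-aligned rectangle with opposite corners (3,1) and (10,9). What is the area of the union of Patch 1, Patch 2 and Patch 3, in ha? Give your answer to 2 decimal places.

By inclusion–exclusion:
Individual areas: |Patch 1| = 56, |Patch 2| = 35, |Patch 3| = 56.
|Patch 1∩Patch 2|: x∈[4,8], y∈[0,7] → 4·7 = 28.
|Patch 1∩Patch 3|: x∈[3,8], y∈[1,8] → 5·7 = 35.
|Patch 2∩Patch 3|: x∈[4,9], y∈[1,7] → 5·6 = 30.
|Patch 1∩Patch 2∩Patch 3| = 24.
|Patch 1 ∪ Patch 2 ∪ Patch 3| = 147 − 93 + 24 = 78.00.

78.00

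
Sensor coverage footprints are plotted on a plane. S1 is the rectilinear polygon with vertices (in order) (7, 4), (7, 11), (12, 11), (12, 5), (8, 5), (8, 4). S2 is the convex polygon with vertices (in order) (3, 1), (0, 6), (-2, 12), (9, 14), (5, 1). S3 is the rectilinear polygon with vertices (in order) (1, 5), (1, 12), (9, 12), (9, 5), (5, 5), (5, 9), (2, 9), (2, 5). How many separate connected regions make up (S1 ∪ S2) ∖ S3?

3

(S1 ∪ S2) ∖ S3 splits into 3 disjoint pieces (area 50.3462, area 18, area 1).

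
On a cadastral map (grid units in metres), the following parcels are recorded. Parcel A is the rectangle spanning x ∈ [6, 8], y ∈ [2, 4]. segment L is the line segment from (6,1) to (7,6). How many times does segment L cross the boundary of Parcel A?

The segment meets the boundary at (6.2,2), (6.6,4).

2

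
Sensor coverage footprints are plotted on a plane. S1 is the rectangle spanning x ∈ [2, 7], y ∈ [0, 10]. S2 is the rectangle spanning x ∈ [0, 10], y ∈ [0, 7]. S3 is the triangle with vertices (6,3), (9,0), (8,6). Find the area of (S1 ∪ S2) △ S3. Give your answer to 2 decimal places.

77.50

|S1 ∪ S2| = 85.
|(S1 ∪ S2) ∩ S3| = 7.5.
|(S1 ∪ S2) △ S3| = 85 + 7.5 − 15 = 77.50.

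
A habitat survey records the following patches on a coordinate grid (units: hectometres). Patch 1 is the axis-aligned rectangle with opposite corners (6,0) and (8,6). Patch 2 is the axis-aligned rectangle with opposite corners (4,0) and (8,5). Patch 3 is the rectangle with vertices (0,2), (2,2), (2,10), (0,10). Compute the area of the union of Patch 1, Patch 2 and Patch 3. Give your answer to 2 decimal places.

38.00

By inclusion–exclusion:
Individual areas: |Patch 1| = 12, |Patch 2| = 20, |Patch 3| = 16.
|Patch 1∩Patch 2|: x∈[6,8], y∈[0,5] → 2·5 = 10.
|Patch 1∩Patch 3| = 0 (no overlap).
|Patch 2∩Patch 3| = 0 (no overlap).
|Patch 1∩Patch 2∩Patch 3| = 0.
|Patch 1 ∪ Patch 2 ∪ Patch 3| = 48 − 10 + 0 = 38.00.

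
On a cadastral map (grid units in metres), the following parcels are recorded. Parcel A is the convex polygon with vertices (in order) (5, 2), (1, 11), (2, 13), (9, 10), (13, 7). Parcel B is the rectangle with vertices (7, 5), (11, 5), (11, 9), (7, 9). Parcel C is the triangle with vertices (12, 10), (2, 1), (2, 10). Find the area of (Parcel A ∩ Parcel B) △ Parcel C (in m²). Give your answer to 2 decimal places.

46.90

|Parcel A ∩ Parcel B| = 15.3833.
|(Parcel A ∩ Parcel B) ∩ Parcel C| = 6.7424.
|(Parcel A ∩ Parcel B) △ Parcel C| = 15.3833 + 45 − 13.4848 = 46.90.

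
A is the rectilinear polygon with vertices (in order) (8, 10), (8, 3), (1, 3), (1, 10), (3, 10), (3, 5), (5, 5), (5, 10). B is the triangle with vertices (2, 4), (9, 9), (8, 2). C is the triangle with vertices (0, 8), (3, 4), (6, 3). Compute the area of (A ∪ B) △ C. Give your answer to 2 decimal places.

40.84

|A ∪ B| = 44.5571.
|(A ∪ B) ∩ C| = 4.1077.
|(A ∪ B) △ C| = 44.5571 + 4.5 − 8.2154 = 40.84.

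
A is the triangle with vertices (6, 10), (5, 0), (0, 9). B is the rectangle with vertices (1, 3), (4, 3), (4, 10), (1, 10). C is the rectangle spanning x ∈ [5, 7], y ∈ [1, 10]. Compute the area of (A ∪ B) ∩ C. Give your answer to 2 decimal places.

4.87

The region (A ∪ B) ∩ C is the polygon with vertices (6,10), (5.1,1), (5,1), (5,9.833).
By the shoelace formula its area is 4.87.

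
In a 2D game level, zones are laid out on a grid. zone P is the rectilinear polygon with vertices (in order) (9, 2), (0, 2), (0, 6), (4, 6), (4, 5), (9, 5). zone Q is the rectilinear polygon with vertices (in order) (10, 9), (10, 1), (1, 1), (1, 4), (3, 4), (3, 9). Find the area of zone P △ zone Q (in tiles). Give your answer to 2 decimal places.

47.00

|zone P| = 31, |zone Q| = 62, |zone P∩zone Q| = 23.
|zone P △ zone Q| = |zone P| + |zone Q| − 2·|zone P∩zone Q| = 31 + 62 − 46 = 47.00.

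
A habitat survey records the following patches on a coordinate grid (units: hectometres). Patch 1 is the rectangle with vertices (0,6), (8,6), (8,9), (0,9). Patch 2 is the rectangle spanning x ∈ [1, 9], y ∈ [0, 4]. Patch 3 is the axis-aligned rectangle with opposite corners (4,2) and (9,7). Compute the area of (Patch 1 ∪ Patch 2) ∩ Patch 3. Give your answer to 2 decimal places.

|Patch 1 ∪ Patch 2| = 56.
|(Patch 1 ∪ Patch 2) ∩ Patch 3| = 14.00.

14.00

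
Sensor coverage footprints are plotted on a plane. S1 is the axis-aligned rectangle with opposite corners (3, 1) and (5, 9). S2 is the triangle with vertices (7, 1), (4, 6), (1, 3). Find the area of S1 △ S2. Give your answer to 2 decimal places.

|S1| = 16, |S2| = 12, |S1∩S2| = 6.6667.
|S1 △ S2| = |S1| + |S2| − 2·|S1∩S2| = 16 + 12 − 13.3333 = 14.67.

14.67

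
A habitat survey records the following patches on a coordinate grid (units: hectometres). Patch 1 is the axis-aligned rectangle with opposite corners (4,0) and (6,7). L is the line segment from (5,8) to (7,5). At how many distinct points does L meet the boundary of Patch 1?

The segment meets the boundary at (6,6.5), (5.667,7).

2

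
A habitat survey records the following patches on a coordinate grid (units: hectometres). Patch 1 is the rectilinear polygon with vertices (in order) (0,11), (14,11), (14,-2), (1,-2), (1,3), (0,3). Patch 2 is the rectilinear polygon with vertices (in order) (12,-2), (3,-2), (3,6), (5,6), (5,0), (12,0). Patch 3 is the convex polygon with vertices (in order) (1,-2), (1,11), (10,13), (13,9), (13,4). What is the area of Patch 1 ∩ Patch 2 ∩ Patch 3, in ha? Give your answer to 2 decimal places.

13.00

The intersection is the polygon with vertices (3,6), (5,6), (5,0), (3,-1).
By the shoelace formula its area is 13.00.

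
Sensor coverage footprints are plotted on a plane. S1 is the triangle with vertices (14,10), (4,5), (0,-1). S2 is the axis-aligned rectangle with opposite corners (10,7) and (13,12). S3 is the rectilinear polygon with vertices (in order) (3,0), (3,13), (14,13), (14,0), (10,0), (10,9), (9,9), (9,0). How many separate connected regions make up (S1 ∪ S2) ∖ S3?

2

(S1 ∪ S2) ∖ S3 splits into 2 disjoint pieces (area 1.2857, area 3.2143).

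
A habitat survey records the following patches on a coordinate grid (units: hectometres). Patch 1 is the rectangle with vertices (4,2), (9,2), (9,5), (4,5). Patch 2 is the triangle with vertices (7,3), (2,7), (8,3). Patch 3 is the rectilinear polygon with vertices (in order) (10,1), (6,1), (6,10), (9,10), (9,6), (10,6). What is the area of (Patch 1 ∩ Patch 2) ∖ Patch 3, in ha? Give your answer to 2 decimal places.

0.57

|Patch 1 ∩ Patch 2| = 1.5.
|(Patch 1 ∩ Patch 2) ∩ Patch 3| = 0.9333.
|(Patch 1 ∩ Patch 2) ∖ Patch 3| = 1.5 − 0.9333 = 0.57.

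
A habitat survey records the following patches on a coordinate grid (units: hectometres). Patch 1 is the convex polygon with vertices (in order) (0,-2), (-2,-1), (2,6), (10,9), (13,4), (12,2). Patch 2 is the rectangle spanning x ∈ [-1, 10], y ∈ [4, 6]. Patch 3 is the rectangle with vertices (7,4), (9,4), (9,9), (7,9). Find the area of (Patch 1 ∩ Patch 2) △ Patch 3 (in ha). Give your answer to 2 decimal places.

|Patch 1 ∩ Patch 2| = 17.1429.
|(Patch 1 ∩ Patch 2) ∩ Patch 3| = 4.
|(Patch 1 ∩ Patch 2) △ Patch 3| = 17.1429 + 10 − 8 = 19.14.

19.14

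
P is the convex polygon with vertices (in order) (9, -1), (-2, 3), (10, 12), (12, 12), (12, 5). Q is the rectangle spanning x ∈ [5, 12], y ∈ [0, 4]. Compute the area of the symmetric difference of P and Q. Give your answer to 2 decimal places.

|P| = 97, |Q| = 28, |P∩Q| = 21.7159.
|P △ Q| = |P| + |Q| − 2·|P∩Q| = 97 + 28 − 43.4318 = 81.57.

81.57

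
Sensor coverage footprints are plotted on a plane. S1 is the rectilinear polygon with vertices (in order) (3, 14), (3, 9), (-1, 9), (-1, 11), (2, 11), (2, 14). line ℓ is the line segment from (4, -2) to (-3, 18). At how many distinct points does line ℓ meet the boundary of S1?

2

The segment meets the boundary at (-0.55,11), (0.15,9).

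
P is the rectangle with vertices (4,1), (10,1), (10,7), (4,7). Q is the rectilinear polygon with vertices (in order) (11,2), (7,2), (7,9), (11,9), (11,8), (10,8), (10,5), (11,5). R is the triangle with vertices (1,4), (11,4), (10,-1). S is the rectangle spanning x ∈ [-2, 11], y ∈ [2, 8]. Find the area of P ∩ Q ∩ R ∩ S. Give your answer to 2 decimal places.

6.00

The intersection is the polygon with vertices (7,4), (10,4), (10,2), (7,2).
By the shoelace formula its area is 6.00.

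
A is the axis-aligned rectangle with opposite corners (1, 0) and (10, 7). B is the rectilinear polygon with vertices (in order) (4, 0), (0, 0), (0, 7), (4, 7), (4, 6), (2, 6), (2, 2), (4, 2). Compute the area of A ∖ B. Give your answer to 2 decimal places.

50.00

|A| = 63, |A∩B| = 13.
|A ∖ B| = |A| − |A∩B| = 63 − 13 = 50.00.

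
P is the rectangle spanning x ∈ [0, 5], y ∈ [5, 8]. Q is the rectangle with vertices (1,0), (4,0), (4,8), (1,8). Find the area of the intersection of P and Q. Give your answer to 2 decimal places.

9.00

|P∩Q|: x∈[1,4], y∈[5,8] → 3·3 = 9.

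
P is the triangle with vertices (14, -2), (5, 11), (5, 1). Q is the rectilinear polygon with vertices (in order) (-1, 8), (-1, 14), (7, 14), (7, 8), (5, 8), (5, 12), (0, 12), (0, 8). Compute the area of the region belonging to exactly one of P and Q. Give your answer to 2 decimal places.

|P| = 45, |Q| = 28, |P∩Q| = 3.1111.
|P △ Q| = |P| + |Q| − 2·|P∩Q| = 45 + 28 − 6.2222 = 66.78.

66.78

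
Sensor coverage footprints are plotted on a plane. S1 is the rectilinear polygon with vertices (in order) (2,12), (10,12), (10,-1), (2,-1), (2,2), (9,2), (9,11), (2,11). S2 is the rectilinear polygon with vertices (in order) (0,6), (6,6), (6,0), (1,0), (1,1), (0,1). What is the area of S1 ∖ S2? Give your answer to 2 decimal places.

|S1| = 41, |S1∩S2| = 8.
|S1 ∖ S2| = |S1| − |S1∩S2| = 41 − 8 = 33.00.

33.00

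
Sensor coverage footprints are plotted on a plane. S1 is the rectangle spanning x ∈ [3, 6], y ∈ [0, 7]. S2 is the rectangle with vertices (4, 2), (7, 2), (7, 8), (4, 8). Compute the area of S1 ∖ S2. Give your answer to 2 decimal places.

|S1∩S2|: x∈[4,6], y∈[2,7] → 2·5 = 10.
|S1| = 21.
|S1 ∖ S2| = |S1| − |S1∩S2| = 21 − 10 = 11.00.

11.00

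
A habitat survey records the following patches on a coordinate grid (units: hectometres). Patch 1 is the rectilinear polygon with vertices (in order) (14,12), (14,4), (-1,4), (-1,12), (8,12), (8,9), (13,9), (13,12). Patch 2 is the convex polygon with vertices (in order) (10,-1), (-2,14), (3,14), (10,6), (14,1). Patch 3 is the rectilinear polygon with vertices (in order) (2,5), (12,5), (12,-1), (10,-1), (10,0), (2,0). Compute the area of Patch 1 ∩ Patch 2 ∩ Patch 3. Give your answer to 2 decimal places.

The intersection is the polygon with vertices (5.2,5), (10.8,5), (11.6,4), (6,4).
By the shoelace formula its area is 5.60.

5.60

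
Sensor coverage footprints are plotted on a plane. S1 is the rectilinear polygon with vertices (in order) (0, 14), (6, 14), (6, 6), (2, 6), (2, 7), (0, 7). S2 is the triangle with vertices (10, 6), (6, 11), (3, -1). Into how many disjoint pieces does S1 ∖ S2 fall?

S1 ∖ S2 is a single connected region.

1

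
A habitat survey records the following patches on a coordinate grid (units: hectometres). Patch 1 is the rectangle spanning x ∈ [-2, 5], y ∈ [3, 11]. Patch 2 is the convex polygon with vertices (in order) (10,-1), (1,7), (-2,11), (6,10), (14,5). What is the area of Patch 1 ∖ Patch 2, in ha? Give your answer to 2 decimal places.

|Patch 1| = 56, |Patch 1∩Patch 2| = 26.0486.
|Patch 1 ∖ Patch 2| = |Patch 1| − |Patch 1∩Patch 2| = 56 − 26.0486 = 29.95.

29.95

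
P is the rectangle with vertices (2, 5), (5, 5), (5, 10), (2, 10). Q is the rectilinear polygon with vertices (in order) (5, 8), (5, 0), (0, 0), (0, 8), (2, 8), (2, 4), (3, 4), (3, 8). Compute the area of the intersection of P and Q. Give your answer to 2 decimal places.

6.00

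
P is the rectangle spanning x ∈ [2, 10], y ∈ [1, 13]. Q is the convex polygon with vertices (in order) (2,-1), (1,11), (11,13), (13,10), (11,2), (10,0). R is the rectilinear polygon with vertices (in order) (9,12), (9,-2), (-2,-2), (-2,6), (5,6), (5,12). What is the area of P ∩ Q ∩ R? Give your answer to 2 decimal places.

58.90

The intersection is the polygon with vertices (2,1), (2,6), (5,6), (5,11.8), (6,12), (9,12), (9,1).
By the shoelace formula its area is 58.90.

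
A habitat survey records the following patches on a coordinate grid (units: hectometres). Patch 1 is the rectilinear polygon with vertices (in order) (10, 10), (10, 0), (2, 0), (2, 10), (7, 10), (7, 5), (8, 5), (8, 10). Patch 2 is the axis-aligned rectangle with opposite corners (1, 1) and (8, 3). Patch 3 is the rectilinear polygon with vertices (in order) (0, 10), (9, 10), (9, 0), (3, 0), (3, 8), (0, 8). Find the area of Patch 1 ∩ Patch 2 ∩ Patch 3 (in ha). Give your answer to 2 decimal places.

The intersection is the polygon with vertices (8,3), (8,1), (3,1), (3,3).
By the shoelace formula its area is 10.00.

10.00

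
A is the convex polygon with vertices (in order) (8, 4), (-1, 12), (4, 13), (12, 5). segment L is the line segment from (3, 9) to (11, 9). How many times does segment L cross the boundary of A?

The segment meets the boundary at (8,9).

1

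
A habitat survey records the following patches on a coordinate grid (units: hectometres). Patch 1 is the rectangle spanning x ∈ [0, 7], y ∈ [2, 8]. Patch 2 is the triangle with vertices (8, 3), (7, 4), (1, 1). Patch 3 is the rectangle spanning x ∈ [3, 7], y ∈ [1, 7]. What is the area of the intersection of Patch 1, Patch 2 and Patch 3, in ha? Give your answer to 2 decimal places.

The intersection is the polygon with vertices (4.5,2), (3,2), (7,4), (7,2.714).
By the shoelace formula its area is 3.11.

3.11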